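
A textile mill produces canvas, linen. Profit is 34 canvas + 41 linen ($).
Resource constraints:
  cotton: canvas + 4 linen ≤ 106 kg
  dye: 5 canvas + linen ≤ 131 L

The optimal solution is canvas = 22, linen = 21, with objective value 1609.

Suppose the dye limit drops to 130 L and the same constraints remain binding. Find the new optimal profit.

Both cotton and dye are binding at x*.
The binding rows give the dual system: 1·y_cotton + 5·y_dye = 34 and 4·y_cotton + 1·y_dye = 41.
→ y_cotton = 9 and y_dye = 5.
Δz = y_dye·Δb = 5 × (-1) = -5, so new z* = 1609 − 5 = 1604.

1604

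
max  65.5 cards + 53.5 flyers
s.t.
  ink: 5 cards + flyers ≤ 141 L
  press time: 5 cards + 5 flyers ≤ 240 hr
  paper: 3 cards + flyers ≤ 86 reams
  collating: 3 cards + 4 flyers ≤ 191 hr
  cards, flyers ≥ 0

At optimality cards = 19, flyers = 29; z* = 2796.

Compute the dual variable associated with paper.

6

Check each constraint at x*: ink 124/141 (slack 17); press time 240/240 (tight); paper 86/86 (tight); collating 173/191 (slack 18).
Since ink, collating are not tight, their duals are 0.
The binding rows give the dual system: 5·y_press time + 3·y_paper = 65.5 and 5·y_press time + 1·y_paper = 53.5.
This yields shadow prices y_press time = 9.5, y_paper = 6.
Shadow price of paper = 6.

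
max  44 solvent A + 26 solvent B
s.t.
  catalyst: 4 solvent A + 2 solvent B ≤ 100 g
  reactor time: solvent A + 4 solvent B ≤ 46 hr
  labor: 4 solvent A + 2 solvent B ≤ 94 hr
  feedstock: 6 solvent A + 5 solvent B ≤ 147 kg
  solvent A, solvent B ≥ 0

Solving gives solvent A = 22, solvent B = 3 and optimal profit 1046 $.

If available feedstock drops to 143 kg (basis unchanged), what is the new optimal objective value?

1038

Binding: labor and feedstock. Non-binding: catalyst (6 unused), reactor time (12 unused).
By complementary slackness, y = 0 for the non-binding constraints.
From A_Bᵀ y = c: 4·y_labor + 6·y_feedstock = 44; 2·y_labor + 5·y_feedstock = 26.
Solving: y_labor = 8, y_feedstock = 2.
Δz = y_feedstock·Δb = 2 × (-4) = -8, so new z* = 1046 − 8 = 1038.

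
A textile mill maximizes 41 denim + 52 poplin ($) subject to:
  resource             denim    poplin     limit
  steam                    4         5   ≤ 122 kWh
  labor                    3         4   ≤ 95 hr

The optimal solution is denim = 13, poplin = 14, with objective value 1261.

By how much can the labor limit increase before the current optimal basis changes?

2.6

Binding constraints: steam, labor. The basis is B = [[4,5],[3,4]] with det 1.
Per unit increase in labor, x* moves by d = (-5, 4).
The basis stays optimal until denim reaches 0; allowable increase = 2.6 hr.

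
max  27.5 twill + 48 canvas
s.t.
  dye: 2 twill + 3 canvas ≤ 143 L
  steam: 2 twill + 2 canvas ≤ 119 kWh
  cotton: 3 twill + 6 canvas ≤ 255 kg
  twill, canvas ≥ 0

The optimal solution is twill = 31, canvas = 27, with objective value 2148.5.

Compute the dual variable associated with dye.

At the optimum: dye uses 143 of 143 (binding); steam uses 116 of 119 (slack = 3); cotton uses 255 of 255 (binding).
By complementary slackness, y = 0 for the non-binding constraint.
Dual feasibility on the basic columns requires 2·y_dye + 3·y_cotton = 27.5, 3·y_dye + 6·y_cotton = 48.
This yields shadow prices y_dye = 7, y_cotton = 4.5.
Shadow price of dye = 7.

7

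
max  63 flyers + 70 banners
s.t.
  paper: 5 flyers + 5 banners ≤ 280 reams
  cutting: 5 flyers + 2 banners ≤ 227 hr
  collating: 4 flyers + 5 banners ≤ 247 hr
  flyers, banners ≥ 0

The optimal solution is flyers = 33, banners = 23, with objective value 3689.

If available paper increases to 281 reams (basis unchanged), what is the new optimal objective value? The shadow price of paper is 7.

3696

Δb = 1, so new z* = 3689 + (7)·(1) = 3689 + 7 = 3696.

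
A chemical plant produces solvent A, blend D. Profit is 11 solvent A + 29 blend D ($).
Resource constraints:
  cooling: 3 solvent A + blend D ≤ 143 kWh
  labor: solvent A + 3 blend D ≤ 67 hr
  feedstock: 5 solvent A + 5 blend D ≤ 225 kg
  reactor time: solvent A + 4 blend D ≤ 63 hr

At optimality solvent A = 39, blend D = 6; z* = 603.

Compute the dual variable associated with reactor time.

6

Binding: feedstock and reactor time. Non-binding: cooling (20 unused), labor (10 unused).
By complementary slackness, y = 0 for the non-binding constraints.
From A_Bᵀ y = c: 5·y_feedstock + 1·y_reactor time = 11; 5·y_feedstock + 4·y_reactor time = 29.
→ y_feedstock = 1 and y_reactor time = 6.
Shadow price of reactor time = 6.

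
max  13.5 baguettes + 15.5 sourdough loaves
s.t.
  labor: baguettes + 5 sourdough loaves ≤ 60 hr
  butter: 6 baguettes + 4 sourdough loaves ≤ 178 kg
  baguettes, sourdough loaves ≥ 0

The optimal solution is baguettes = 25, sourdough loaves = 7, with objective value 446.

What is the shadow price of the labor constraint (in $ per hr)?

Check each constraint at x*: labor 60/60 (tight); butter 178/178 (tight).
Dual feasibility on the basic columns requires 1·y_labor + 6·y_butter = 13.5, 5·y_labor + 4·y_butter = 15.5.
This yields shadow prices y_labor = 1.5, y_butter = 2.
Shadow price of labor = 1.5.

1.5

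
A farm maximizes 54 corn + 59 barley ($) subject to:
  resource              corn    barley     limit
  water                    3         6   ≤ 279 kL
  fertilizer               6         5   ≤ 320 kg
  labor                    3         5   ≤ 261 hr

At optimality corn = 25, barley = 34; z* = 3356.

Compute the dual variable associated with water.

Check each constraint at x*: water 279/279 (tight); fertilizer 320/320 (tight); labor 245/261 (slack 16).
Slack constraints have shadow price 0 (complementary slackness).
From A_Bᵀ y = c: 3·y_water + 6·y_fertilizer = 54; 6·y_water + 5·y_fertilizer = 59.
→ y_water = 4 and y_fertilizer = 7.
Shadow price of water = 4.

4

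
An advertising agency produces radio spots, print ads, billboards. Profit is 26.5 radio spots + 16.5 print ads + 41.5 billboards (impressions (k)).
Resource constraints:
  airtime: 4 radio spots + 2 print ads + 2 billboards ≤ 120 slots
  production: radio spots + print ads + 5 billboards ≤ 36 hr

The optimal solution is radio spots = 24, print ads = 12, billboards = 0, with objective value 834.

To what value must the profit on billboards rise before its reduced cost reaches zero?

42.5

Check each constraint at x*: airtime 120/120 (tight); production 36/36 (tight).
The binding rows give the dual system: 4·y_airtime + 1·y_production = 26.5 and 2·y_airtime + 1·y_production = 16.5.
Solving: y_airtime = 5, y_production = 6.5.
billboards enters the basis when its profit ≥ yᵀa₃ = 5·2 + 6.5·5 = 42.5.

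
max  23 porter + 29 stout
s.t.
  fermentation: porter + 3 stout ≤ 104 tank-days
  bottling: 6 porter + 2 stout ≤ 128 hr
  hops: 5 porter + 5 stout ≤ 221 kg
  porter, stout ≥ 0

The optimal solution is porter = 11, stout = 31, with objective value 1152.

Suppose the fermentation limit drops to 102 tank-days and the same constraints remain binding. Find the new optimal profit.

1136

At the optimum: fermentation uses 104 of 104 (binding); bottling uses 128 of 128 (binding); hops uses 210 of 221 (slack = 11).
Since hops is not tight, its dual is 0.
The binding rows give the dual system: 1·y_fermentation + 6·y_bottling = 23 and 3·y_fermentation + 2·y_bottling = 29.
Solving: y_fermentation = 8, y_bottling = 2.5.
Δz = y_fermentation·Δb = 8 × (-2) = -16, so new z* = 1152 − 16 = 1136.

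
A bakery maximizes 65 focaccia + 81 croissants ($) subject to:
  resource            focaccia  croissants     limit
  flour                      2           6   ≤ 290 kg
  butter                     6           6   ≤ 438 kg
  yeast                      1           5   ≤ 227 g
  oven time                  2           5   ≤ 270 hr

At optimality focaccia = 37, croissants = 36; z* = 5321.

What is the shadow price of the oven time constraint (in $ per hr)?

0

Check each constraint at x*: flour 290/290 (tight); butter 438/438 (tight); yeast 217/227 (slack 10); oven time 254/270 (slack 16).
By complementary slackness, y = 0 for the non-binding constraints.
Dual feasibility on the basic columns requires 2·y_flour + 6·y_butter = 65, 6·y_flour + 6·y_butter = 81.
Solving: y_flour = 4, y_butter = 9.5.
Shadow price of oven time = 0.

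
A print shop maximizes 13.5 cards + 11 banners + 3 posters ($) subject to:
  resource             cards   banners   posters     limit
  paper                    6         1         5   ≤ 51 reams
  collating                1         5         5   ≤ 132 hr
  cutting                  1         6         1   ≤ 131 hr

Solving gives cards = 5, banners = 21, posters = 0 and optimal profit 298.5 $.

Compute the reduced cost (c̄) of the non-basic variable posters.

Binding: paper and cutting. Non-binding: collating (22 unused).
Since collating is not tight, its dual is 0.
Dual feasibility on the basic columns requires 6·y_paper + 1·y_cutting = 13.5, 1·y_paper + 6·y_cutting = 11.
→ y_paper = 2 and y_cutting = 1.5.
Reduced cost of posters: c₃ − yᵀa₃ = 3 − (2·5 + 1.5·1) = 3 − 11.5 = -8.5.

-8.5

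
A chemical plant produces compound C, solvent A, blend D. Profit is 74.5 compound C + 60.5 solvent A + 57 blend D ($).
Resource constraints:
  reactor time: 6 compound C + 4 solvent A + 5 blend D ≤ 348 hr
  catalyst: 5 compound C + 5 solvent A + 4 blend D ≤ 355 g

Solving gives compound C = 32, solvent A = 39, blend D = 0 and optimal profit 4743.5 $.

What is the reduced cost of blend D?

-4

Both reactor time and catalyst are binding at x*.
Dual feasibility on the basic columns requires 6·y_reactor time + 5·y_catalyst = 74.5, 4·y_reactor time + 5·y_catalyst = 60.5.
This yields shadow prices y_reactor time = 7, y_catalyst = 6.5.
Reduced cost of blend D: c₃ − yᵀa₃ = 57 − (7·5 + 6.5·4) = 57 − 61 = -4.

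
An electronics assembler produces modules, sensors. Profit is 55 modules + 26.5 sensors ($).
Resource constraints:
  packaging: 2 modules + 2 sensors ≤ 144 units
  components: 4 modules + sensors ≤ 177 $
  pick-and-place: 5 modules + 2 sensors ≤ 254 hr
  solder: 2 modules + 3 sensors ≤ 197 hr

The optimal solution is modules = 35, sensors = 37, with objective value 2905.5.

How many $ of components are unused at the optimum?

0

components used = 4·35 + 1·37 = 177; slack = 177 − 177 = 0.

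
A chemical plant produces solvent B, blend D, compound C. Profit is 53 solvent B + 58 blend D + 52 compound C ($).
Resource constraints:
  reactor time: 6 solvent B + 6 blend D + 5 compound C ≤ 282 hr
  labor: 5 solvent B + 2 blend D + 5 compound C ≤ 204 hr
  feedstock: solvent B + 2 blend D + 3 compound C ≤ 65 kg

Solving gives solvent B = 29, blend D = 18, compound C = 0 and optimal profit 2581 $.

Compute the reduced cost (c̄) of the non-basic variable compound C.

-3

Check each constraint at x*: reactor time 282/282 (tight); labor 181/204 (slack 23); feedstock 65/65 (tight).
Slack constraints have shadow price 0 (complementary slackness).
From A_Bᵀ y = c: 6·y_reactor time + 1·y_feedstock = 53; 6·y_reactor time + 2·y_feedstock = 58.
This yields shadow prices y_reactor time = 8, y_feedstock = 5.
Reduced cost of compound C: c₃ − yᵀa₃ = 52 − (8·5 + 5·3) = 52 − 55 = -3.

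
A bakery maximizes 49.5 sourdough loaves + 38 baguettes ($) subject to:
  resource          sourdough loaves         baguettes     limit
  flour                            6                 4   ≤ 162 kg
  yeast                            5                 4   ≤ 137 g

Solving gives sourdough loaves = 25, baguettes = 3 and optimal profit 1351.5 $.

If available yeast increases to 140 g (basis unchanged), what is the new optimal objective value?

Check each constraint at x*: flour 162/162 (tight); yeast 137/137 (tight).
Dual feasibility on the basic columns requires 6·y_flour + 5·y_yeast = 49.5, 4·y_flour + 4·y_yeast = 38.
→ y_flour = 2 and y_yeast = 7.5.
Δz = y_yeast·Δb = 7.5 × (3) = 22.5, so new z* = 1351.5 + 22.5 = 1374.

1374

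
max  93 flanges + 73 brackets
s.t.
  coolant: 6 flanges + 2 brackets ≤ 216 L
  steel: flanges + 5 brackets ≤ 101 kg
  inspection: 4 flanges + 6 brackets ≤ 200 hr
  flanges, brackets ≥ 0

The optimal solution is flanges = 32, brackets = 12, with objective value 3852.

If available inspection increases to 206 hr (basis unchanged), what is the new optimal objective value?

3906

Binding: coolant and inspection. Non-binding: steel (9 unused).
Slack constraints have shadow price 0 (complementary slackness).
The binding rows give the dual system: 6·y_coolant + 4·y_inspection = 93 and 2·y_coolant + 6·y_inspection = 73.
Solving: y_coolant = 9.5, y_inspection = 9.
Δz = y_inspection·Δb = 9 × (6) = 54, so new z* = 3852 + 54 = 3906.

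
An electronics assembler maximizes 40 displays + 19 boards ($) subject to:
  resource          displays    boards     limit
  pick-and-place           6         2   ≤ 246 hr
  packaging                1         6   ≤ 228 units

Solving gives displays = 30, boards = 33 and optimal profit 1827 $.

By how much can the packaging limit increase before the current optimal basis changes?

Binding constraints: pick-and-place, packaging. The basis is B = [[6,2],[1,6]] with det 34.
Per unit increase in packaging, x* moves by d = (-0.0588, 0.1765).
The basis stays optimal until displays reaches 0; allowable increase = 510 units.

510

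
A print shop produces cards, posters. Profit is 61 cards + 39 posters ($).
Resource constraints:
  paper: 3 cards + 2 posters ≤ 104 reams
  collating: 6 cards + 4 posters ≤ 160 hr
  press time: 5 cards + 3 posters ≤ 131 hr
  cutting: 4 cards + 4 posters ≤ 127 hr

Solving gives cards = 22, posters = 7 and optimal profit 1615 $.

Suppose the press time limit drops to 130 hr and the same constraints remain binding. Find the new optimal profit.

1610

At the optimum: paper uses 80 of 104 (slack = 24); collating uses 160 of 160 (binding); press time uses 131 of 131 (binding); cutting uses 116 of 127 (slack = 11).
By complementary slackness, y = 0 for the non-binding constraints.
The binding rows give the dual system: 6·y_collating + 5·y_press time = 61 and 4·y_collating + 3·y_press time = 39.
Solving: y_collating = 6, y_press time = 5.
Δz = y_press time·Δb = 5 × (-1) = -5, so new z* = 1615 − 5 = 1610.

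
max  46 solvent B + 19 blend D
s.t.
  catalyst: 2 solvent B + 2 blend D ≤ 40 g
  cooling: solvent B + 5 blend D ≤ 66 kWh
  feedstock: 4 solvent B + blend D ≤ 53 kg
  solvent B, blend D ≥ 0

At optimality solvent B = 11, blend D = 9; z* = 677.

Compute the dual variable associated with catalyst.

At the optimum: catalyst uses 40 of 40 (binding); cooling uses 56 of 66 (slack = 10); feedstock uses 53 of 53 (binding).
By complementary slackness, y = 0 for the non-binding constraint.
From A_Bᵀ y = c: 2·y_catalyst + 4·y_feedstock = 46; 2·y_catalyst + 1·y_feedstock = 19.
This yields shadow prices y_catalyst = 5, y_feedstock = 9.
Shadow price of catalyst = 5.

5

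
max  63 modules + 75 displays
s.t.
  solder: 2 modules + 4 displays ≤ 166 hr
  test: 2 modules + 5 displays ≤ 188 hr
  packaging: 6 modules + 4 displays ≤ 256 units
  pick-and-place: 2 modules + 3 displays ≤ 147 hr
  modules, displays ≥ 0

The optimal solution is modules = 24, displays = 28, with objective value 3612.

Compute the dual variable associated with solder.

0

At the optimum: solder uses 160 of 166 (slack = 6); test uses 188 of 188 (binding); packaging uses 256 of 256 (binding); pick-and-place uses 132 of 147 (slack = 15).
Slack constraints have shadow price 0 (complementary slackness).
The binding rows give the dual system: 2·y_test + 6·y_packaging = 63 and 5·y_test + 4·y_packaging = 75.
Solving: y_test = 9, y_packaging = 7.5.
Shadow price of solder = 0.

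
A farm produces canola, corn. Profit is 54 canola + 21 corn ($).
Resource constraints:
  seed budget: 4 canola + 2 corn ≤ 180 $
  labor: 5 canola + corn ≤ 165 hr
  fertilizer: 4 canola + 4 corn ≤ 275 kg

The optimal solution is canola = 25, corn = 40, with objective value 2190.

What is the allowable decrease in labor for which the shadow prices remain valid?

11.25

Binding constraints: seed budget, labor. The basis is B = [[4,2],[5,1]] with det -6.
Per unit decrease in labor, x* moves by d = (-0.3333, 0.6667).
The basis stays optimal until fertilizer becomes binding; allowable decrease = 11.25 hr.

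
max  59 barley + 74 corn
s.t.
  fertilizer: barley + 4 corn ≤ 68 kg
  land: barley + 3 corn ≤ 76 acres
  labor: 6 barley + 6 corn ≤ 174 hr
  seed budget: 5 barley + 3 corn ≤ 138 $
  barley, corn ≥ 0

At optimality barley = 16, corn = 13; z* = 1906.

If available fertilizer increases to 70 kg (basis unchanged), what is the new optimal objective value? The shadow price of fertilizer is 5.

1916

Δb = 2, so new z* = 1906 + (5)·(2) = 1906 + 10 = 1916.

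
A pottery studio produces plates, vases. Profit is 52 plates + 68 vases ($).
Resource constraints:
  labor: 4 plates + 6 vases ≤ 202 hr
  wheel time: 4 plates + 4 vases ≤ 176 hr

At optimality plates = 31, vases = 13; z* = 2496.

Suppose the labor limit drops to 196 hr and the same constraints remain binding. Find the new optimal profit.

2448

Both labor and wheel time are binding at x*.
From A_Bᵀ y = c: 4·y_labor + 4·y_wheel time = 52; 6·y_labor + 4·y_wheel time = 68.
This yields shadow prices y_labor = 8, y_wheel time = 5.
Δz = y_labor·Δb = 8 × (-6) = -48, so new z* = 2496 − 48 = 2448.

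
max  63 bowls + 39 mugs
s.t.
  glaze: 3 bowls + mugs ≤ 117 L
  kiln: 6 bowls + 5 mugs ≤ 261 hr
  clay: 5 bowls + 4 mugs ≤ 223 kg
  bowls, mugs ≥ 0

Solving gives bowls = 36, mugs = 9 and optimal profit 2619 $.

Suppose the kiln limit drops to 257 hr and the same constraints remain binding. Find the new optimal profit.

2595

At the optimum: glaze uses 117 of 117 (binding); kiln uses 261 of 261 (binding); clay uses 216 of 223 (slack = 7).
Slack constraints have shadow price 0 (complementary slackness).
Dual feasibility on the basic columns requires 3·y_glaze + 6·y_kiln = 63, 1·y_glaze + 5·y_kiln = 39.
→ y_glaze = 9 and y_kiln = 6.
Δz = y_kiln·Δb = 6 × (-4) = -24, so new z* = 2619 − 24 = 2595.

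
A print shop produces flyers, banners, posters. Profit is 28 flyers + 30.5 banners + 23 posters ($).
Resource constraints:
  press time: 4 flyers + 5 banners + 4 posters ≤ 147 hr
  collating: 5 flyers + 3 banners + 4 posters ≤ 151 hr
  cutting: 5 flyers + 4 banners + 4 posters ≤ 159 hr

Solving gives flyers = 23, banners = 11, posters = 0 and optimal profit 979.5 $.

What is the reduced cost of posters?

-3

Check each constraint at x*: press time 147/147 (tight); collating 148/151 (slack 3); cutting 159/159 (tight).
Slack constraints have shadow price 0 (complementary slackness).
From A_Bᵀ y = c: 4·y_press time + 5·y_cutting = 28; 5·y_press time + 4·y_cutting = 30.5.
This yields shadow prices y_press time = 4.5, y_cutting = 2.
Reduced cost of posters: c₃ − yᵀa₃ = 23 − (4.5·4 + 2·4) = 23 − 26 = -3.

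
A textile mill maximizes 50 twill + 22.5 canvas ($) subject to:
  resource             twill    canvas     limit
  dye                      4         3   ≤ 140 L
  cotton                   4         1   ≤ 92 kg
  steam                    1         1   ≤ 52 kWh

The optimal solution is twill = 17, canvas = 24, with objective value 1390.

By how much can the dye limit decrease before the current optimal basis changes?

48

Binding constraints: dye, cotton. The basis is B = [[4,3],[4,1]] with det -8.
Per unit decrease in dye, x* moves by d = (0.125, -0.5).
The basis stays optimal until canvas reaches 0; allowable decrease = 48 L.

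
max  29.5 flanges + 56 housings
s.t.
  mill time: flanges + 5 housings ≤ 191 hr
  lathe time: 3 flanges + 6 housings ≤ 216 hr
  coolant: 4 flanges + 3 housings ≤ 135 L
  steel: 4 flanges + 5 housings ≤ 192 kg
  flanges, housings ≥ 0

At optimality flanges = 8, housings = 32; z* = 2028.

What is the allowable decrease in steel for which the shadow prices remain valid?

12

Binding constraints: lathe time, steel. The basis is B = [[3,6],[4,5]] with det -9.
Per unit decrease in steel, x* moves by d = (-0.6667, 0.3333).
The basis stays optimal until flanges reaches 0; allowable decrease = 12 kg.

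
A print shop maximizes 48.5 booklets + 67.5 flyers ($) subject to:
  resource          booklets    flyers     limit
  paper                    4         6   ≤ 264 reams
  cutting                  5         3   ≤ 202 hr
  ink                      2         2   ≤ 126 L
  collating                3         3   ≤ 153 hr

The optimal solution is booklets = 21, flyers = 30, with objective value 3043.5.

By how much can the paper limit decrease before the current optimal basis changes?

Binding constraints: paper, collating. The basis is B = [[4,6],[3,3]] with det -6.
Per unit decrease in paper, x* moves by d = (0.5, -0.5).
The basis stays optimal until cutting becomes binding; allowable decrease = 7 reams.

7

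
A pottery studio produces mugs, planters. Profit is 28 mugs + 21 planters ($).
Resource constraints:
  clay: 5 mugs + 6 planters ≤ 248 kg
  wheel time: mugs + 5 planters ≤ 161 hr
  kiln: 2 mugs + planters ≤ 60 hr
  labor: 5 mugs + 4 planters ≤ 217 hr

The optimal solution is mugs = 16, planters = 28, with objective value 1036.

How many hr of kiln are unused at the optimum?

kiln used = 2·16 + 1·28 = 60; slack = 60 − 60 = 0.

0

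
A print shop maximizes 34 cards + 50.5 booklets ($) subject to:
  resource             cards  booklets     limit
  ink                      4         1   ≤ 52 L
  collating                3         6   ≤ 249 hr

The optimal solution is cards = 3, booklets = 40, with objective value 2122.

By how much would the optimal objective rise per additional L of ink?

2.5

At the optimum: ink uses 52 of 52 (binding); collating uses 249 of 249 (binding).
From A_Bᵀ y = c: 4·y_ink + 3·y_collating = 34; 1·y_ink + 6·y_collating = 50.5.
This yields shadow prices y_ink = 2.5, y_collating = 8.
Shadow price of ink = 2.5.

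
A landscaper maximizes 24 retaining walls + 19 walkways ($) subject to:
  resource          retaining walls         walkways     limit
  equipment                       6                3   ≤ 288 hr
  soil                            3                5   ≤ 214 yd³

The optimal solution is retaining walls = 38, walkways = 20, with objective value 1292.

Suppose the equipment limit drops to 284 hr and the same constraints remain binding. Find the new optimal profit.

Check each constraint at x*: equipment 288/288 (tight); soil 214/214 (tight).
Dual feasibility on the basic columns requires 6·y_equipment + 3·y_soil = 24, 3·y_equipment + 5·y_soil = 19.
This yields shadow prices y_equipment = 3, y_soil = 2.
Δz = y_equipment·Δb = 3 × (-4) = -12, so new z* = 1292 − 12 = 1280.

1280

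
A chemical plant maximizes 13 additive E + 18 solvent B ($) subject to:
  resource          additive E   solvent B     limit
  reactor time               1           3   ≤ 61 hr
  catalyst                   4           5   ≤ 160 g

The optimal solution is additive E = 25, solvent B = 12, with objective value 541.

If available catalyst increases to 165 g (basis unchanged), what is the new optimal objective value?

556

Both reactor time and catalyst are binding at x*.
From A_Bᵀ y = c: 1·y_reactor time + 4·y_catalyst = 13; 3·y_reactor time + 5·y_catalyst = 18.
Solving: y_reactor time = 1, y_catalyst = 3.
Δz = y_catalyst·Δb = 3 × (5) = 15, so new z* = 541 + 15 = 556.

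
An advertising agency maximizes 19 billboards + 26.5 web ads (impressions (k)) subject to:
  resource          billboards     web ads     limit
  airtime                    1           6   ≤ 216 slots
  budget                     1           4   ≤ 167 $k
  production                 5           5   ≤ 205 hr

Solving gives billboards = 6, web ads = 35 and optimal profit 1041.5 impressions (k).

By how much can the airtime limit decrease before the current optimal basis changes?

175

Binding constraints: airtime, production. The basis is B = [[1,6],[5,5]] with det -25.
Per unit decrease in airtime, x* moves by d = (0.2, -0.2).
The basis stays optimal until web ads reaches 0; allowable decrease = 175 slots.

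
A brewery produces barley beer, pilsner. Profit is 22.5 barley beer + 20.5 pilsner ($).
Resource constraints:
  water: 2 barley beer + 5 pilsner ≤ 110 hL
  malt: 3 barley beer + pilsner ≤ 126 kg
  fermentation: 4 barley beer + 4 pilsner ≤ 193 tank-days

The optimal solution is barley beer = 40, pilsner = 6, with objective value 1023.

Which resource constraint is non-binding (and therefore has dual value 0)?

fermentation

water: 110/110 (binding)
malt: 126/126 (binding)
fermentation: 184/193 (slack 9)
By complementary slackness, a constraint with positive slack has shadow price 0 → fermentation.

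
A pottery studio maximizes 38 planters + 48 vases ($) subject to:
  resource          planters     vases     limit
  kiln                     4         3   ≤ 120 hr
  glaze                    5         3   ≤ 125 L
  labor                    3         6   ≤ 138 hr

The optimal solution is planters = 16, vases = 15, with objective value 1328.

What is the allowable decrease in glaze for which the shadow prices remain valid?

Binding constraints: glaze, labor. The basis is B = [[5,3],[3,6]] with det 21.
Per unit decrease in glaze, x* moves by d = (-0.2857, 0.1429).
The basis stays optimal until planters reaches 0; allowable decrease = 56 L.

56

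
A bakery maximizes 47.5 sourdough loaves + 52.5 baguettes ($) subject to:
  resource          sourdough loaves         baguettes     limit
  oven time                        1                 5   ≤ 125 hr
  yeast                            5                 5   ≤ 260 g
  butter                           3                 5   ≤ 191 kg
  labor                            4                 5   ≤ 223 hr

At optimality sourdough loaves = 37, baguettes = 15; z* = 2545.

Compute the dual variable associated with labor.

Check each constraint at x*: oven time 112/125 (slack 13); yeast 260/260 (tight); butter 186/191 (slack 5); labor 223/223 (tight).
Slack constraints have shadow price 0 (complementary slackness).
The binding rows give the dual system: 5·y_yeast + 4·y_labor = 47.5 and 5·y_yeast + 5·y_labor = 52.5.
→ y_yeast = 5.5 and y_labor = 5.
Shadow price of labor = 5.

5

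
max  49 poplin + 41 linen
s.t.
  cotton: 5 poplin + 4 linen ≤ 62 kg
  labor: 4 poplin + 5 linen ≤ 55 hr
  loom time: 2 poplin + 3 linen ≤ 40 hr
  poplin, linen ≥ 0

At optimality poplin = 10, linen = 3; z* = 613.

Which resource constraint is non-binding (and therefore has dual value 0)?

loom time

cotton: 62/62 (binding)
labor: 55/55 (binding)
loom time: 29/40 (slack 11)
By complementary slackness, a constraint with positive slack has shadow price 0 → loom time.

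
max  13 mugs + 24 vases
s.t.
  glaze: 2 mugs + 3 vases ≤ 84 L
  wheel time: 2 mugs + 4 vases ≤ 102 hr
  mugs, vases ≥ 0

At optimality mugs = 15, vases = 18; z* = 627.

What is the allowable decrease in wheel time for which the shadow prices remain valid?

Binding constraints: glaze, wheel time. The basis is B = [[2,3],[2,4]] with det 2.
Per unit decrease in wheel time, x* moves by d = (1.5, -1).
The basis stays optimal until vases reaches 0; allowable decrease = 18 hr.

18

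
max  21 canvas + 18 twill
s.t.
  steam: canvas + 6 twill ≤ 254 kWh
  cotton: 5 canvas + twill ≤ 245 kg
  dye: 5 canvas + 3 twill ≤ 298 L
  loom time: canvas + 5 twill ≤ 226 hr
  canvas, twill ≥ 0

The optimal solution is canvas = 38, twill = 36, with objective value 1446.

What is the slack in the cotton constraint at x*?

cotton used = 5·38 + 1·36 = 226; slack = 245 − 226 = 19.

19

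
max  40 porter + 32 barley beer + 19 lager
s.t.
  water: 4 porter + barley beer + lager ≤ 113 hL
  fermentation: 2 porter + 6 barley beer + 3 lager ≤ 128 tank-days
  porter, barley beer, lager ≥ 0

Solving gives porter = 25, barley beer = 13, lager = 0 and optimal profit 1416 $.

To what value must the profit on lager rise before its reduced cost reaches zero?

Check each constraint at x*: water 113/113 (tight); fermentation 128/128 (tight).
From A_Bᵀ y = c: 4·y_water + 2·y_fermentation = 40; 1·y_water + 6·y_fermentation = 32.
This yields shadow prices y_water = 8, y_fermentation = 4.
lager enters the basis when its profit ≥ yᵀa₃ = 8·1 + 4·3 = 20.

20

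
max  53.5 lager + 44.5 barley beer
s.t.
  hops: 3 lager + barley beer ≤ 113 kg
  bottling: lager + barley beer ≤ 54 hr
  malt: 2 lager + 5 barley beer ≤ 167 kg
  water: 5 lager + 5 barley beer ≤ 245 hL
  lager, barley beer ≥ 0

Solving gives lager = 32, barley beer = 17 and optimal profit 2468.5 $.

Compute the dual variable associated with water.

At the optimum: hops uses 113 of 113 (binding); bottling uses 49 of 54 (slack = 5); malt uses 149 of 167 (slack = 18); water uses 245 of 245 (binding).
By complementary slackness, y = 0 for the non-binding constraints.
From A_Bᵀ y = c: 3·y_hops + 5·y_water = 53.5; 1·y_hops + 5·y_water = 44.5.
→ y_hops = 4.5 and y_water = 8.
Shadow price of water = 8.

8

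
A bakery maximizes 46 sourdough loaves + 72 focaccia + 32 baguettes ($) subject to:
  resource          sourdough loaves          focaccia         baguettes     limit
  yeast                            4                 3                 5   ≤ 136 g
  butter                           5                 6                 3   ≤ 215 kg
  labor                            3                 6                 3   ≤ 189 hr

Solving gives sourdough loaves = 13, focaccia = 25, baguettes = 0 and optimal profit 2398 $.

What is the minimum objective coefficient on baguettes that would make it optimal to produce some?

Check each constraint at x*: yeast 127/136 (slack 9); butter 215/215 (tight); labor 189/189 (tight).
Since yeast is not tight, its dual is 0.
Dual feasibility on the basic columns requires 5·y_butter + 3·y_labor = 46, 6·y_butter + 6·y_labor = 72.
This yields shadow prices y_butter = 5, y_labor = 7.
baguettes enters the basis when its profit ≥ yᵀa₃ = 5·3 + 7·3 = 36.

36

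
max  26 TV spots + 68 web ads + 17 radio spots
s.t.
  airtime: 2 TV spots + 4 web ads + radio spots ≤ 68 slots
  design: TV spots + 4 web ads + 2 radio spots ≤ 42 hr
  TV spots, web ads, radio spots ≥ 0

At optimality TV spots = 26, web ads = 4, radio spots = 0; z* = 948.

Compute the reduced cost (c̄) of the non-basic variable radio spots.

-8

At the optimum: airtime uses 68 of 68 (binding); design uses 42 of 42 (binding).
The binding rows give the dual system: 2·y_airtime + 1·y_design = 26 and 4·y_airtime + 4·y_design = 68.
Solving: y_airtime = 9, y_design = 8.
Reduced cost of radio spots: c₃ − yᵀa₃ = 17 − (9·1 + 8·2) = 17 − 25 = -8.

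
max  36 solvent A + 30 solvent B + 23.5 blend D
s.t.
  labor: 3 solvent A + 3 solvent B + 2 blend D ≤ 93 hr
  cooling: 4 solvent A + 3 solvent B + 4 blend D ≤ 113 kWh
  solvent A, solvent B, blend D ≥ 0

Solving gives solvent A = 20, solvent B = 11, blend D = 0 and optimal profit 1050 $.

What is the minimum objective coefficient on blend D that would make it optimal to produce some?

At the optimum: labor uses 93 of 93 (binding); cooling uses 113 of 113 (binding).
The binding rows give the dual system: 3·y_labor + 4·y_cooling = 36 and 3·y_labor + 3·y_cooling = 30.
This yields shadow prices y_labor = 4, y_cooling = 6.
blend D enters the basis when its profit ≥ yᵀa₃ = 4·2 + 6·4 = 32.

32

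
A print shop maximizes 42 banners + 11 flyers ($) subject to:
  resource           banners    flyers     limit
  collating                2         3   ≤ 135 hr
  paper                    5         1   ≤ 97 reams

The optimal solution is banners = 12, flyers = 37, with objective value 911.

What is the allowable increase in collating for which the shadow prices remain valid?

Binding constraints: collating, paper. The basis is B = [[2,3],[5,1]] with det -13.
Per unit increase in collating, x* moves by d = (-0.0769, 0.3846).
The basis stays optimal until banners reaches 0; allowable increase = 156 hr.

156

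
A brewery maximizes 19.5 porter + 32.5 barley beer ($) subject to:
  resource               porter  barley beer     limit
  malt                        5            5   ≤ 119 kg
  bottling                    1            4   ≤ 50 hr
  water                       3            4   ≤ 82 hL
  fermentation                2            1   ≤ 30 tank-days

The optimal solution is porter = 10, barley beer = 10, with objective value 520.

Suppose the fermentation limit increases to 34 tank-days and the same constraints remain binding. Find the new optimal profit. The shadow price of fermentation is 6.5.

546

Δb = 4, so new z* = 520 + (6.5)·(4) = 520 + 26 = 546.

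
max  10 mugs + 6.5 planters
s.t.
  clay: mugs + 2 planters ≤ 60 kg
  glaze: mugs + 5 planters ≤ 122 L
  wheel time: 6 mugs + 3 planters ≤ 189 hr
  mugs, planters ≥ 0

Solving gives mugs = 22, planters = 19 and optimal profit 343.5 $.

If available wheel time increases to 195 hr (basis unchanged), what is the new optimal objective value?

352.5

Binding: clay and wheel time. Non-binding: glaze (5 unused).
By complementary slackness, y = 0 for the non-binding constraint.
Dual feasibility on the basic columns requires 1·y_clay + 6·y_wheel time = 10, 2·y_clay + 3·y_wheel time = 6.5.
→ y_clay = 1 and y_wheel time = 1.5.
Δz = y_wheel time·Δb = 1.5 × (6) = 9, so new z* = 343.5 + 9 = 352.5.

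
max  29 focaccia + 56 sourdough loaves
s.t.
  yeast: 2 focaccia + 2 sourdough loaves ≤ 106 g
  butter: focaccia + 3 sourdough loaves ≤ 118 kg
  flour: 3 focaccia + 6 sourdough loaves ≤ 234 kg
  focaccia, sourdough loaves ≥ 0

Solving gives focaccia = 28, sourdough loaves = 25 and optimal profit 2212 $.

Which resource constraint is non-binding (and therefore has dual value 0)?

yeast: 106/106 (binding)
butter: 103/118 (slack 15)
flour: 234/234 (binding)
By complementary slackness, a constraint with positive slack has shadow price 0 → butter.

butter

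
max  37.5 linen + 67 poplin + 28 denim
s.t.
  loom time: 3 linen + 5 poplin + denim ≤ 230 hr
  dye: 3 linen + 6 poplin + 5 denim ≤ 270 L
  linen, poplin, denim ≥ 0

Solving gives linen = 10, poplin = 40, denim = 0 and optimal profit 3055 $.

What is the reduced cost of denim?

At the optimum: loom time uses 230 of 230 (binding); dye uses 270 of 270 (binding).
Dual feasibility on the basic columns requires 3·y_loom time + 3·y_dye = 37.5, 5·y_loom time + 6·y_dye = 67.
Solving: y_loom time = 8, y_dye = 4.5.
Reduced cost of denim: c₃ − yᵀa₃ = 28 − (8·1 + 4.5·5) = 28 − 30.5 = -2.5.

-2.5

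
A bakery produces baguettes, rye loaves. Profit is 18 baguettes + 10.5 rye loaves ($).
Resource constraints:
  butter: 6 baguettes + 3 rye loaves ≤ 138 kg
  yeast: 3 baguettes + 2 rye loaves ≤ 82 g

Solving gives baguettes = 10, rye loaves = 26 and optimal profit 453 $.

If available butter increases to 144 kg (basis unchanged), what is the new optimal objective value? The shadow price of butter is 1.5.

Δb = 6, so new z* = 453 + (1.5)·(6) = 453 + 9 = 462.

462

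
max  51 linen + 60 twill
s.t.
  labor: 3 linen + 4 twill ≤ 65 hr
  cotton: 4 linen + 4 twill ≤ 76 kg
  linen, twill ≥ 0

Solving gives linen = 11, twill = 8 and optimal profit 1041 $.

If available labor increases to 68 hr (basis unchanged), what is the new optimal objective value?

Both labor and cotton are binding at x*.
From A_Bᵀ y = c: 3·y_labor + 4·y_cotton = 51; 4·y_labor + 4·y_cotton = 60.
This yields shadow prices y_labor = 9, y_cotton = 6.
Δz = y_labor·Δb = 9 × (3) = 27, so new z* = 1041 + 27 = 1068.

1068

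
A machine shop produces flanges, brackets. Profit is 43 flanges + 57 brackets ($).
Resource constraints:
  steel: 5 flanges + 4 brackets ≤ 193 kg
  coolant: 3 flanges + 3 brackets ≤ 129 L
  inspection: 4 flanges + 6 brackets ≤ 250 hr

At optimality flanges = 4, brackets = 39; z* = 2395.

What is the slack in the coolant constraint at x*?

0

coolant used = 3·4 + 3·39 = 129; slack = 129 − 129 = 0.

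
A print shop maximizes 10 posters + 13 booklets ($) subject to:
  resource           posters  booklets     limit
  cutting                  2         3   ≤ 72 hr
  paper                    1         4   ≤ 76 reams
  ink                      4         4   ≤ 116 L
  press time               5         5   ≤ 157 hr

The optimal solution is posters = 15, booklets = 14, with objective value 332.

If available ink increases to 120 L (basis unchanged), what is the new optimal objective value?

Binding: cutting and ink. Non-binding: paper (5 unused), press time (12 unused).
Slack constraints have shadow price 0 (complementary slackness).
Dual feasibility on the basic columns requires 2·y_cutting + 4·y_ink = 10, 3·y_cutting + 4·y_ink = 13.
→ y_cutting = 3 and y_ink = 1.
Δz = y_ink·Δb = 1 × (4) = 4, so new z* = 332 + 4 = 336.

336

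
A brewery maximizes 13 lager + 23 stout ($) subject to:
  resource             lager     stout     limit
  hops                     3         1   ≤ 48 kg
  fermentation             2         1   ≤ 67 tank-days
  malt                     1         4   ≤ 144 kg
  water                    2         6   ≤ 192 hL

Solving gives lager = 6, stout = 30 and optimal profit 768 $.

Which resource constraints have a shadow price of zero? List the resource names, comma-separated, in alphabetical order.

hops: 48/48 (binding)
fermentation: 42/67 (slack 25)
malt: 126/144 (slack 18)
water: 192/192 (binding)
By complementary slackness, a constraint with positive slack has shadow price 0 → fermentation, malt.

fermentation, malt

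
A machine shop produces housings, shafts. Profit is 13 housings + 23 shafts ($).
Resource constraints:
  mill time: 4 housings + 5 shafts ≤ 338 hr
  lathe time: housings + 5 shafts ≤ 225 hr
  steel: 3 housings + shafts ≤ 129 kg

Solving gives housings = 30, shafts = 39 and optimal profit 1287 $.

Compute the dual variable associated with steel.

Binding: lathe time and steel. Non-binding: mill time (23 unused).
By complementary slackness, y = 0 for the non-binding constraint.
The binding rows give the dual system: 1·y_lathe time + 3·y_steel = 13 and 5·y_lathe time + 1·y_steel = 23.
Solving: y_lathe time = 4, y_steel = 3.
Shadow price of steel = 3.

3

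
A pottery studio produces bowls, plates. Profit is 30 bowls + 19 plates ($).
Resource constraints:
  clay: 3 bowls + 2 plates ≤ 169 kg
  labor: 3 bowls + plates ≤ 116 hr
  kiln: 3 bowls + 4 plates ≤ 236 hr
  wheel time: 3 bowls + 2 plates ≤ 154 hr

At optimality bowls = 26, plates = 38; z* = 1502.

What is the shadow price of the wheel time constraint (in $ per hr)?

Check each constraint at x*: clay 154/169 (slack 15); labor 116/116 (tight); kiln 230/236 (slack 6); wheel time 154/154 (tight).
Since clay, kiln are not tight, their duals are 0.
From A_Bᵀ y = c: 3·y_labor + 3·y_wheel time = 30; 1·y_labor + 2·y_wheel time = 19.
→ y_labor = 1 and y_wheel time = 9.
Shadow price of wheel time = 9.

9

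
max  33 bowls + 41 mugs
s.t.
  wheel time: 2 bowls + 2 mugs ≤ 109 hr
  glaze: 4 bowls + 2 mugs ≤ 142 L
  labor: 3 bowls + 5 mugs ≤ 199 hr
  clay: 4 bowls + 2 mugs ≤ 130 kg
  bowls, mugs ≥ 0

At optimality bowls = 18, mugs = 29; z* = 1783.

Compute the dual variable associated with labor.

7

At the optimum: wheel time uses 94 of 109 (slack = 15); glaze uses 130 of 142 (slack = 12); labor uses 199 of 199 (binding); clay uses 130 of 130 (binding).
Slack constraints have shadow price 0 (complementary slackness).
The binding rows give the dual system: 3·y_labor + 4·y_clay = 33 and 5·y_labor + 2·y_clay = 41.
Solving: y_labor = 7, y_clay = 3.
Shadow price of labor = 7.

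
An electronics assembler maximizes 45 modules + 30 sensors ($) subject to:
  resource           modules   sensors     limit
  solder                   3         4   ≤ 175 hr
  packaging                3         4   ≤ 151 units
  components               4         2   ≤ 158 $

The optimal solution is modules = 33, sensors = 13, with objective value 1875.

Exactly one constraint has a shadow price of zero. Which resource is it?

solder: 151/175 (slack 24)
packaging: 151/151 (binding)
components: 158/158 (binding)
By complementary slackness, a constraint with positive slack has shadow price 0 → solder.

solder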